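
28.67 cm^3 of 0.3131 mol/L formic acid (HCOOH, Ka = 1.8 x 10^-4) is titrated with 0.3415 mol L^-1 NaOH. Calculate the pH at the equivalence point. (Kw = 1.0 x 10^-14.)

8.48

n(HCOOH) = 0.3131 x 0.02867 = 0.008977 mol; V(NaOH) at equivalence = 0.008977/0.3415 = 0.02629 L.
At equivalence all the acid is converted to HCOO-; total volume = 0.02867 + 0.02629 = 0.05496 L, so [HCOO-] = 0.008977/0.05496 = 0.1633 M.
Kb = Kw/Ka = 1.0e-14 / 1.8 x 10^-4 = 5.56e-11.
[OH^-] = sqrt(Kb x [HCOO-]) = sqrt(5.56e-11 x 0.1633) = 3.01e-6 M.
pOH = 5.52, so pH = 14.00 - 5.52 = 8.48.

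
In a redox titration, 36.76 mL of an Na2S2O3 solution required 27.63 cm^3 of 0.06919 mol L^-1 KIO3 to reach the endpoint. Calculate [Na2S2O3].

0.312 M

n(KIO3) = 0.06919 x 0.02763 = 0.001912 mol.
From the balanced equation, 1 mol KIO3 reacts with 6 mol Na2S2O3, so n(Na2S2O3) = 0.001912 x 6/1 = 0.01147 mol.
[Na2S2O3] = 0.01147 / 0.03676 L = 0.312 M.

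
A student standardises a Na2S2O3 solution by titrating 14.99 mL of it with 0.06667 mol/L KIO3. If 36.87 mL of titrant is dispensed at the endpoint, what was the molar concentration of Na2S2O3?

n(KIO3) = 0.06667 x 0.03687 = 0.002458 mol.
From the balanced equation, 1 mol KIO3 reacts with 6 mol Na2S2O3, so n(Na2S2O3) = 0.002458 x 6/1 = 0.01475 mol.
[Na2S2O3] = 0.01475 / 0.01499 L = 0.984 M.

0.984 M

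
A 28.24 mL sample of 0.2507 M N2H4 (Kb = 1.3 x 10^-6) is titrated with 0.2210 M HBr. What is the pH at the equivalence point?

4.52

n(N2H4) = 0.2507 x 0.02824 = 0.007080 mol; V(HBr) at equivalence = 0.007080/0.2210 = 0.03204 L.
At equivalence the base is fully converted to N2H5+; total volume = 0.06028 L, so [N2H5+] = 0.007080/0.06028 = 0.1175 M.
Ka(N2H5+) = Kw/Kb = 1.0e-14 / 1.3 x 10^-6 = 7.69e-9.
[H^+] = sqrt(Ka x [N2H5+]) = sqrt(7.69e-9 x 0.1175) = 3.01e-5 M.
pH = -log(3.01e-5) = 4.52.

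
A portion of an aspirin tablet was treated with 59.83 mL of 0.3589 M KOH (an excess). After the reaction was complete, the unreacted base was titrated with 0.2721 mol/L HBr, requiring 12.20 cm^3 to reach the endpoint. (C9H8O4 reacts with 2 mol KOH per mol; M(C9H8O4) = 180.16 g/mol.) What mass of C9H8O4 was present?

1.64 g

Total n(KOH) added = 0.3589 x 0.05983 = 0.02147 mol.
n(HBr) used = 0.2721 x 0.01220 = 0.003320 mol, which equals the excess n(KOH).
So n(KOH) consumed by the sample = 0.02147 - 0.003320 = 0.01815 mol.
n(C9H8O4) = 0.01815 / 2 = 0.009077 mol.
mass = 0.009077 mol x 180.16 g/mol = 1.64 g.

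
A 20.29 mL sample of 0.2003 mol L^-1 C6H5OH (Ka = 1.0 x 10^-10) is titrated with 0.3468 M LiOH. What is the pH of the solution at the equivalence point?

n(C6H5OH) = 0.2003 x 0.02029 = 0.004064 mol; V(LiOH) at equivalence = 0.004064/0.3468 = 0.01172 L.
At equivalence all the acid is converted to C6H5O-; total volume = 0.02029 + 0.01172 = 0.03201 L, so [C6H5O-] = 0.004064/0.03201 = 0.1270 M.
Kb = Kw/Ka = 1.0e-14 / 1.0 x 10^-10 = 0.000100.
[OH^-] = sqrt(Kb x [C6H5O-]) = sqrt(0.000100 x 0.1270) = 0.00356 M.
pOH = 2.45, so pH = 14.00 - 2.45 = 11.55.

11.55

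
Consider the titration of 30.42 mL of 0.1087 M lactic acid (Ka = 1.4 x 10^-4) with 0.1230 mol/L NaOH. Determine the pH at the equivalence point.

8.31

n(HC3H5O3) = 0.1087 x 0.03042 = 0.003307 mol; V(NaOH) at equivalence = 0.003307/0.1230 = 0.02688 L.
At equivalence all the acid is converted to C3H5O3-; total volume = 0.03042 + 0.02688 = 0.05730 L, so [C3H5O3-] = 0.003307/0.05730 = 0.05770 M.
Kb = Kw/Ka = 1.0e-14 / 1.4 x 10^-4 = 7.14e-11.
[OH^-] = sqrt(Kb x [C3H5O3-]) = sqrt(7.14e-11 x 0.05770) = 2.03e-6 M.
pOH = 5.69, so pH = 14.00 - 5.69 = 8.31.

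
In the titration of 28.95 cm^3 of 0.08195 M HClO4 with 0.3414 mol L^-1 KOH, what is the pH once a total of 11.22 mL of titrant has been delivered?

12.56

n(acid) = 0.08195 x 0.02895 = 0.002372 mol; n(KOH) added = 0.3414 x 0.01122 = 0.003831 mol.
Base is in excess by 0.003831 - 0.002372 = 0.001458 mol in a total volume of 0.04017 L.
[OH^-] = 0.001458/0.04017 = 0.03630 M, so pOH = 1.44 and pH = 14.00 - 1.44 = 12.56.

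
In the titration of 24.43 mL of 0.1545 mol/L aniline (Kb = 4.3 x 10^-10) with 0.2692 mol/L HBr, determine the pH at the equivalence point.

2.82

n(C6H5NH2) = 0.1545 x 0.02443 = 0.003774 mol; V(HBr) at equivalence = 0.003774/0.2692 = 0.01402 L.
At equivalence the base is fully converted to C6H5NH3+; total volume = 0.03845 L, so [C6H5NH3+] = 0.003774/0.03845 = 0.09816 M.
Ka(C6H5NH3+) = Kw/Kb = 1.0e-14 / 4.3 x 10^-10 = 2.33e-5.
[H^+] = sqrt(Ka x [C6H5NH3+]) = sqrt(2.33e-5 x 0.09816) = 0.00151 M.
pH = -log(0.00151) = 2.82.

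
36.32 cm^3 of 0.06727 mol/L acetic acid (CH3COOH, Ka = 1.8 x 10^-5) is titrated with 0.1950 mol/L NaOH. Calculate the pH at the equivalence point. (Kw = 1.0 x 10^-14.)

8.72

n(CH3COOH) = 0.06727 x 0.03632 = 0.002443 mol; V(NaOH) at equivalence = 0.002443/0.1950 = 0.01253 L.
At equivalence all the acid is converted to CH3COO-; total volume = 0.03632 + 0.01253 = 0.04885 L, so [CH3COO-] = 0.002443/0.04885 = 0.05002 M.
Kb = Kw/Ka = 1.0e-14 / 1.8 x 10^-5 = 5.56e-10.
[OH^-] = sqrt(Kb x [CH3COO-]) = sqrt(5.56e-10 x 0.05002) = 5.27e-6 M.
pOH = 5.28, so pH = 14.00 - 5.28 = 8.72.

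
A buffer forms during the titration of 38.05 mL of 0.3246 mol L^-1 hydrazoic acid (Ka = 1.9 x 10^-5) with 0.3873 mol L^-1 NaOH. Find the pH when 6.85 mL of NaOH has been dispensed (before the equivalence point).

Initial n(HN3) = 0.3246 x 0.03805 = 0.01235 mol.
n(NaOH) added = 0.3873 x 0.006850 = 0.002653 mol, converting that many moles of HN3 to N3-.
Remaining n(HN3) = 0.009698 mol; n(N3-) = 0.002653 mol.
By Henderson-Hasselbalch, pH = pKa + log([A^-]/[HA]) = 4.72 + log(0.002653/0.009698) = 4.72 + (-0.56) = 4.16.

4.16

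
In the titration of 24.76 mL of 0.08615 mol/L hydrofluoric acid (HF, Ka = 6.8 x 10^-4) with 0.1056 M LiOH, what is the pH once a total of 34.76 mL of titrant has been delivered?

n(acid) = 0.08615 x 0.02476 = 0.002133 mol; n(LiOH) added = 0.1056 x 0.03476 = 0.003671 mol.
Base is in excess by 0.003671 - 0.002133 = 0.001538 mol in a total volume of 0.05952 L.
[OH^-] = 0.001538/0.05952 = 0.02583 M, so pOH = 1.59 and pH = 14.00 - 1.59 = 12.41.

12.41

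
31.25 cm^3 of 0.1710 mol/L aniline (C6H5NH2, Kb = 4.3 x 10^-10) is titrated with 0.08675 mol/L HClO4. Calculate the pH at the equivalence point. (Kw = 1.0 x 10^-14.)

n(C6H5NH2) = 0.1710 x 0.03125 = 0.005344 mol; V(HClO4) at equivalence = 0.005344/0.08675 = 0.06160 L.
At equivalence the base is fully converted to C6H5NH3+; total volume = 0.09285 L, so [C6H5NH3+] = 0.005344/0.09285 = 0.05755 M.
Ka(C6H5NH3+) = Kw/Kb = 1.0e-14 / 4.3 x 10^-10 = 2.33e-5.
[H^+] = sqrt(Ka x [C6H5NH3+]) = sqrt(2.33e-5 x 0.05755) = 0.00116 M.
pH = -log(0.00116) = 2.94.

2.94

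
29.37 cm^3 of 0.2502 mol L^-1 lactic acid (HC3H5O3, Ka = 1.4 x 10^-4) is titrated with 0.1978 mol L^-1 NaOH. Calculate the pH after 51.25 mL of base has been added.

12.54

n(acid) = 0.2502 x 0.02937 = 0.007348 mol; n(NaOH) added = 0.1978 x 0.05125 = 0.01014 mol.
Base is in excess by 0.01014 - 0.007348 = 0.002789 mol in a total volume of 0.08062 L.
[OH^-] = 0.002789/0.08062 = 0.03459 M, so pOH = 1.46 and pH = 14.00 - 1.46 = 12.54.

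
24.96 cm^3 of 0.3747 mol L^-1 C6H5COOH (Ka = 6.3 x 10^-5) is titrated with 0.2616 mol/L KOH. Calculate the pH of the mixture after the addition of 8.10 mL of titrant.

3.67

Initial n(C6H5COOH) = 0.3747 x 0.02496 = 0.009353 mol.
n(KOH) added = 0.2616 x 0.008100 = 0.002119 mol, converting that many moles of C6H5COOH to C6H5COO-.
Remaining n(C6H5COOH) = 0.007234 mol; n(C6H5COO-) = 0.002119 mol.
By Henderson-Hasselbalch, pH = pKa + log([A^-]/[HA]) = 4.20 + log(0.002119/0.007234) = 4.20 + (-0.53) = 3.67.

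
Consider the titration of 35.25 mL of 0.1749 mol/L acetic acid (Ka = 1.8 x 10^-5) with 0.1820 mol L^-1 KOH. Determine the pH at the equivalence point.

8.85

n(CH3COOH) = 0.1749 x 0.03525 = 0.006165 mol; V(KOH) at equivalence = 0.006165/0.1820 = 0.03387 L.
At equivalence all the acid is converted to CH3COO-; total volume = 0.03525 + 0.03387 = 0.06912 L, so [CH3COO-] = 0.006165/0.06912 = 0.08919 M.
Kb = Kw/Ka = 1.0e-14 / 1.8 x 10^-5 = 5.56e-10.
[OH^-] = sqrt(Kb x [CH3COO-]) = sqrt(5.56e-10 x 0.08919) = 7.04e-6 M.
pOH = 5.15, so pH = 14.00 - 5.15 = 8.85.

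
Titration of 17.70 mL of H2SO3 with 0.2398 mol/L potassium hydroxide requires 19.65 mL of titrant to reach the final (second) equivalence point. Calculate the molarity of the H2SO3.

n(KOH) = 0.2398 x 0.01965 = 0.004712 mol.
At the final (second) equivalence point, 2 mol OH^- react per mol H2SO3, so n(H2SO3) = 0.004712 / 2 = 0.002356 mol.
[H2SO3] = 0.002356 / 0.01770 L = 0.133 M.

0.133 M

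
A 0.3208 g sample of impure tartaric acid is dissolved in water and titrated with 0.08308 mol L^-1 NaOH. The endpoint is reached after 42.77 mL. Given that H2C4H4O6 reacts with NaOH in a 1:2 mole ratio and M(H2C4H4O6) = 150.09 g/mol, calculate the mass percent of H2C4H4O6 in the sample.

83.1%

n(NaOH) = 0.08308 x 0.04277 = 0.003553 mol.
n(H2C4H4O6) = 0.003553 / 2 = 0.001777 mol.
mass of H2C4H4O6 = 0.001777 x 150.09 = 0.2667 g.
% purity = 0.2667 / 0.3208 x 100 = 83.1%.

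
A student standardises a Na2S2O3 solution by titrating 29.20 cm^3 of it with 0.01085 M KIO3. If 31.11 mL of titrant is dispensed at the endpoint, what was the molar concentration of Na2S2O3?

0.0694 M

n(KIO3) = 0.01085 x 0.03111 = 0.0003375 mol.
From the balanced equation, 1 mol KIO3 reacts with 6 mol Na2S2O3, so n(Na2S2O3) = 0.0003375 x 6/1 = 0.002025 mol.
[Na2S2O3] = 0.002025 / 0.02920 L = 0.0694 M.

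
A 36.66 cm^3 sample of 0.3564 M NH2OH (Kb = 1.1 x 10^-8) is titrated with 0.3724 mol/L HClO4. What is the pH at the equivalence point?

n(NH2OH) = 0.3564 x 0.03666 = 0.01307 mol; V(HClO4) at equivalence = 0.01307/0.3724 = 0.03508 L.
At equivalence the base is fully converted to NH3OH+; total volume = 0.07174 L, so [NH3OH+] = 0.01307/0.07174 = 0.1821 M.
Ka(NH3OH+) = Kw/Kb = 1.0e-14 / 1.1 x 10^-8 = 9.09e-7.
[H^+] = sqrt(Ka x [NH3OH+]) = sqrt(9.09e-7 x 0.1821) = 0.000407 M.
pH = -log(0.000407) = 3.39.

3.39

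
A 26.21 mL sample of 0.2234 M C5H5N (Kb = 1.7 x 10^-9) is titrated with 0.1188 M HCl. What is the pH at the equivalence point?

n(C5H5N) = 0.2234 x 0.02621 = 0.005855 mol; V(HCl) at equivalence = 0.005855/0.1188 = 0.04929 L.
At equivalence the base is fully converted to C5H5NH+; total volume = 0.07550 L, so [C5H5NH+] = 0.005855/0.07550 = 0.07756 M.
Ka(C5H5NH+) = Kw/Kb = 1.0e-14 / 1.7 x 10^-9 = 5.88e-6.
[H^+] = sqrt(Ka x [C5H5NH+]) = sqrt(5.88e-6 x 0.07756) = 0.000675 M.
pH = -log(0.000675) = 3.17.

3.17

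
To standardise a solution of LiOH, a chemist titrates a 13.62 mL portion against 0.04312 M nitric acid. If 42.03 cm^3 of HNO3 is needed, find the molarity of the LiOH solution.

n(HNO3) delivered = 0.04312 x 0.04203 = 0.001812 mol.
For a 1:1 reaction, n(LiOH) = 0.001812 mol.
[LiOH] = 0.001812 mol / 0.01362 L = 0.133 M.

0.133 M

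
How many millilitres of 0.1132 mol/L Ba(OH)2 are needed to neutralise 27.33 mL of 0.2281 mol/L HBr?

n(HBr) = 0.2281 mol/L x 0.02733 L = 0.006234 mol.
The neutralisation is 2 HBr : 1 Ba(OH)2, so n(Ba(OH)2) = 0.006234 x 1/2 = 0.003117 mol.
V(Ba(OH)2) = 0.003117 / 0.1132 = 0.02754 L = 27.5 mL.

27.5 mL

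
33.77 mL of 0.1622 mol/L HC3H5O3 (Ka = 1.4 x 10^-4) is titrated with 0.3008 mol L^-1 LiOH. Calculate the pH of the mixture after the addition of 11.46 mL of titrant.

Initial n(HC3H5O3) = 0.1622 x 0.03377 = 0.005477 mol.
n(LiOH) added = 0.3008 x 0.01146 = 0.003447 mol, converting that many moles of HC3H5O3 to C3H5O3-.
Remaining n(HC3H5O3) = 0.002030 mol; n(C3H5O3-) = 0.003447 mol.
By Henderson-Hasselbalch, pH = pKa + log([A^-]/[HA]) = 3.85 + log(0.003447/0.002030) = 3.85 + (+0.23) = 4.08.

4.08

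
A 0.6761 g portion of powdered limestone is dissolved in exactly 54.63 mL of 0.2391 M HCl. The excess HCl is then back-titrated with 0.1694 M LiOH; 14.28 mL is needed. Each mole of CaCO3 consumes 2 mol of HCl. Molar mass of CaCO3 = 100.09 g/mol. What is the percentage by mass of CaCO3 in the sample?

78.8%

Total n(HCl) added = 0.2391 x 0.05463 = 0.01306 mol.
n(LiOH) used = 0.1694 x 0.01428 = 0.002419 mol, which equals the excess n(HCl).
So n(HCl) consumed by the sample = 0.01306 - 0.002419 = 0.01064 mol.
n(CaCO3) = 0.01064 / 2 = 0.005322 mol.
mass CaCO3 = 0.005322 x 100.09 = 0.5326 g, so %CaCO3 = 0.5326/0.6761 x 100 = 78.8%.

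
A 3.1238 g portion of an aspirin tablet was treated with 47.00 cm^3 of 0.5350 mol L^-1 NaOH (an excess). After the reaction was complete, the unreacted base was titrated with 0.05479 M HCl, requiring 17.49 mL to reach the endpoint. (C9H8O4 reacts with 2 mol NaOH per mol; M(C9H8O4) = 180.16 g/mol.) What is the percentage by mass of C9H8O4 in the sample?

Total n(NaOH) added = 0.5350 x 0.04700 = 0.02515 mol.
n(HCl) used = 0.05479 x 0.01749 = 0.0009583 mol, which equals the excess n(NaOH).
So n(NaOH) consumed by the sample = 0.02515 - 0.0009583 = 0.02419 mol.
n(C9H8O4) = 0.02419 / 2 = 0.01209 mol.
mass C9H8O4 = 0.01209 x 180.16 = 2.179 g, so %C9H8O4 = 2.179/3.1238 x 100 = 69.7%.

69.7%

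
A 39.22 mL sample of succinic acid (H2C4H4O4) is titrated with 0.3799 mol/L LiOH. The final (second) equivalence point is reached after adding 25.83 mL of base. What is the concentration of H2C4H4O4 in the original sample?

n(LiOH) = 0.3799 x 0.02583 = 0.009813 mol.
At the final (second) equivalence point, 2 mol OH^- react per mol H2C4H4O4, so n(H2C4H4O4) = 0.009813 / 2 = 0.004906 mol.
[H2C4H4O4] = 0.004906 / 0.03922 L = 0.125 M.

0.125 M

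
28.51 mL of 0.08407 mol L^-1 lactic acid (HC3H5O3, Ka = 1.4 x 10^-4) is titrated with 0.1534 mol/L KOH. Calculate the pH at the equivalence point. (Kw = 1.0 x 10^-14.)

n(HC3H5O3) = 0.08407 x 0.02851 = 0.002397 mol; V(KOH) at equivalence = 0.002397/0.1534 = 0.01562 L.
At equivalence all the acid is converted to C3H5O3-; total volume = 0.02851 + 0.01562 = 0.04413 L, so [C3H5O3-] = 0.002397/0.04413 = 0.05431 M.
Kb = Kw/Ka = 1.0e-14 / 1.4 x 10^-4 = 7.14e-11.
[OH^-] = sqrt(Kb x [C3H5O3-]) = sqrt(7.14e-11 x 0.05431) = 1.97e-6 M.
pOH = 5.71, so pH = 14.00 - 5.71 = 8.29.

8.29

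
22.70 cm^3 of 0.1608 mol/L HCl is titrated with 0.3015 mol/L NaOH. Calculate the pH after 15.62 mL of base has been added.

n(acid) = 0.1608 x 0.02270 = 0.003650 mol; n(NaOH) added = 0.3015 x 0.01562 = 0.004709 mol.
Base is in excess by 0.004709 - 0.003650 = 0.001059 mol in a total volume of 0.03832 L.
[OH^-] = 0.001059/0.03832 = 0.02764 M, so pOH = 1.56 and pH = 14.00 - 1.56 = 12.44.

12.44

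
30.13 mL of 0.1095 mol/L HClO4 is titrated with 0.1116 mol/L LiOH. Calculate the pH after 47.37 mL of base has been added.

n(acid) = 0.1095 x 0.03013 = 0.003299 mol; n(LiOH) added = 0.1116 x 0.04737 = 0.005286 mol.
Base is in excess by 0.005286 - 0.003299 = 0.001987 mol in a total volume of 0.07750 L.
[OH^-] = 0.001987/0.07750 = 0.02564 M, so pOH = 1.59 and pH = 14.00 - 1.59 = 12.41.

12.41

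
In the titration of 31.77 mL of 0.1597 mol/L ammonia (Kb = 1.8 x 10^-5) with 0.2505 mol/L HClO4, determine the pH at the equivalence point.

n(NH3) = 0.1597 x 0.03177 = 0.005074 mol; V(HClO4) at equivalence = 0.005074/0.2505 = 0.02025 L.
At equivalence the base is fully converted to NH4+; total volume = 0.05202 L, so [NH4+] = 0.005074/0.05202 = 0.09753 M.
Ka(NH4+) = Kw/Kb = 1.0e-14 / 1.8 x 10^-5 = 5.56e-10.
[H^+] = sqrt(Ka x [NH4+]) = sqrt(5.56e-10 x 0.09753) = 7.36e-6 M.
pH = -log(7.36e-6) = 5.13.

5.13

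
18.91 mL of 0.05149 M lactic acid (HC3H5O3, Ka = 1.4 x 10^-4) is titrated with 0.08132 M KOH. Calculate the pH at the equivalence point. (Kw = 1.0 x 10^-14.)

n(HC3H5O3) = 0.05149 x 0.01891 = 0.0009737 mol; V(KOH) at equivalence = 0.0009737/0.08132 = 0.01197 L.
At equivalence all the acid is converted to C3H5O3-; total volume = 0.01891 + 0.01197 = 0.03088 L, so [C3H5O3-] = 0.0009737/0.03088 = 0.03153 M.
Kb = Kw/Ka = 1.0e-14 / 1.4 x 10^-4 = 7.14e-11.
[OH^-] = sqrt(Kb x [C3H5O3-]) = sqrt(7.14e-11 x 0.03153) = 1.50e-6 M.
pOH = 5.82, so pH = 14.00 - 5.82 = 8.18.

8.18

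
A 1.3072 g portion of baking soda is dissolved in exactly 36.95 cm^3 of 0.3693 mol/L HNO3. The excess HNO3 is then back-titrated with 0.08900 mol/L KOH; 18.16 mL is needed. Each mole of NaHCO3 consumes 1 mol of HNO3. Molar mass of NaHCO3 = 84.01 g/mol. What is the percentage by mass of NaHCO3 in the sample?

77.3%

Total n(HNO3) added = 0.3693 x 0.03695 = 0.01365 mol.
n(KOH) used = 0.08900 x 0.01816 = 0.001616 mol, which equals the excess n(HNO3).
So n(HNO3) consumed by the sample = 0.01365 - 0.001616 = 0.01203 mol.
n(NaHCO3) = 0.01203 / 1 = 0.01203 mol.
mass NaHCO3 = 0.01203 x 84.01 = 1.011 g, so %NaHCO3 = 1.011/1.3072 x 100 = 77.3%.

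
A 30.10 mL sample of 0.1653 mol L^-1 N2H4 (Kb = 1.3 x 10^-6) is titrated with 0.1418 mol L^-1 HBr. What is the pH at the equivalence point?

n(N2H4) = 0.1653 x 0.03010 = 0.004976 mol; V(HBr) at equivalence = 0.004976/0.1418 = 0.03509 L.
At equivalence the base is fully converted to N2H5+; total volume = 0.06519 L, so [N2H5+] = 0.004976/0.06519 = 0.07633 M.
Ka(N2H5+) = Kw/Kb = 1.0e-14 / 1.3 x 10^-6 = 7.69e-9.
[H^+] = sqrt(Ka x [N2H5+]) = sqrt(7.69e-9 x 0.07633) = 2.42e-5 M.
pH = -log(2.42e-5) = 4.62.

4.62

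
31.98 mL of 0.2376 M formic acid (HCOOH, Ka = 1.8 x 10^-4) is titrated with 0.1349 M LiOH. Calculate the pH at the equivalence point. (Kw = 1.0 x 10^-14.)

8.34

n(HCOOH) = 0.2376 x 0.03198 = 0.007598 mol; V(LiOH) at equivalence = 0.007598/0.1349 = 0.05633 L.
At equivalence all the acid is converted to HCOO-; total volume = 0.03198 + 0.05633 = 0.08831 L, so [HCOO-] = 0.007598/0.08831 = 0.08605 M.
Kb = Kw/Ka = 1.0e-14 / 1.8 x 10^-4 = 5.56e-11.
[OH^-] = sqrt(Kb x [HCOO-]) = sqrt(5.56e-11 x 0.08605) = 2.19e-6 M.
pOH = 5.66, so pH = 14.00 - 5.66 = 8.34.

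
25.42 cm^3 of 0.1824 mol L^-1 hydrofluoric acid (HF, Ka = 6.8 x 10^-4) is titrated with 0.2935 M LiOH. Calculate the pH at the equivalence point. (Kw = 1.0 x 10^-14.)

8.11

n(HF) = 0.1824 x 0.02542 = 0.004637 mol; V(LiOH) at equivalence = 0.004637/0.2935 = 0.01580 L.
At equivalence all the acid is converted to F-; total volume = 0.02542 + 0.01580 = 0.04122 L, so [F-] = 0.004637/0.04122 = 0.1125 M.
Kb = Kw/Ka = 1.0e-14 / 6.8 x 10^-4 = 1.47e-11.
[OH^-] = sqrt(Kb x [F-]) = sqrt(1.47e-11 x 0.1125) = 1.29e-6 M.
pOH = 5.89, so pH = 14.00 - 5.89 = 8.11.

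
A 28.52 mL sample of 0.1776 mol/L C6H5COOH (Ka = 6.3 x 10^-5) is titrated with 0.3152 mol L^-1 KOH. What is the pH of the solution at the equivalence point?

n(C6H5COOH) = 0.1776 x 0.02852 = 0.005065 mol; V(KOH) at equivalence = 0.005065/0.3152 = 0.01607 L.
At equivalence all the acid is converted to C6H5COO-; total volume = 0.02852 + 0.01607 = 0.04459 L, so [C6H5COO-] = 0.005065/0.04459 = 0.1136 M.
Kb = Kw/Ka = 1.0e-14 / 6.3 x 10^-5 = 1.59e-10.
[OH^-] = sqrt(Kb x [C6H5COO-]) = sqrt(1.59e-10 x 0.1136) = 4.25e-6 M.
pOH = 5.37, so pH = 14.00 - 5.37 = 8.63.

8.63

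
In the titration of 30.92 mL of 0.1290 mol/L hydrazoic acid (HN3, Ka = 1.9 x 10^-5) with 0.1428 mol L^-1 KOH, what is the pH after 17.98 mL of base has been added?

Initial n(HN3) = 0.1290 x 0.03092 = 0.003989 mol.
n(KOH) added = 0.1428 x 0.01798 = 0.002568 mol, converting that many moles of HN3 to N3-.
Remaining n(HN3) = 0.001421 mol; n(N3-) = 0.002568 mol.
By Henderson-Hasselbalch, pH = pKa + log([A^-]/[HA]) = 4.72 + log(0.002568/0.001421) = 4.72 + (+0.26) = 4.98.

4.98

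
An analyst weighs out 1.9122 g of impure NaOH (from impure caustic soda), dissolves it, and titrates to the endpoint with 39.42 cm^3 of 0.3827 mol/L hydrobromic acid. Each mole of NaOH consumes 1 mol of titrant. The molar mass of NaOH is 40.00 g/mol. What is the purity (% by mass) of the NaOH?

31.6%

n(HBr) = 0.3827 x 0.03942 = 0.01509 mol.
n(NaOH) = 0.01509 / 1 = 0.01509 mol.
mass of NaOH = 0.01509 x 40.00 = 0.6034 g.
% purity = 0.6034 / 1.9122 x 100 = 31.6%.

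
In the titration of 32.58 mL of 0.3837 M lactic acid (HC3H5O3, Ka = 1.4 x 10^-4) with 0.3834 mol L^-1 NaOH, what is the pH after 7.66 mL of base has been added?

3.34

Initial n(HC3H5O3) = 0.3837 x 0.03258 = 0.01250 mol.
n(NaOH) added = 0.3834 x 0.007660 = 0.002937 mol, converting that many moles of HC3H5O3 to C3H5O3-.
Remaining n(HC3H5O3) = 0.009564 mol; n(C3H5O3-) = 0.002937 mol.
By Henderson-Hasselbalch, pH = pKa + log([A^-]/[HA]) = 3.85 + log(0.002937/0.009564) = 3.85 + (-0.51) = 3.34.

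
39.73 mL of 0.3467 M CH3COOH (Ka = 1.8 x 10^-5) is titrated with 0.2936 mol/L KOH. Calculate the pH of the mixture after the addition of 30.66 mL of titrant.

Initial n(CH3COOH) = 0.3467 x 0.03973 = 0.01377 mol.
n(KOH) added = 0.2936 x 0.03066 = 0.009002 mol, converting that many moles of CH3COOH to CH3COO-.
Remaining n(CH3COOH) = 0.004773 mol; n(CH3COO-) = 0.009002 mol.
By Henderson-Hasselbalch, pH = pKa + log([A^-]/[HA]) = 4.74 + log(0.009002/0.004773) = 4.74 + (+0.28) = 5.02.

5.02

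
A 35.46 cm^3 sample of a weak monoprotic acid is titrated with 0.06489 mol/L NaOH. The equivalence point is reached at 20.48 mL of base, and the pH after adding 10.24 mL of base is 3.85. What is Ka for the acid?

1.4 x 10^-4

10.24 mL is half of the equivalence volume, so this is the half-equivalence point where [HA] = [A^-].
At half-equivalence pH = pKa, so pKa = 3.85.
Ka = 10^(-3.85) = 1.4 x 10^-4.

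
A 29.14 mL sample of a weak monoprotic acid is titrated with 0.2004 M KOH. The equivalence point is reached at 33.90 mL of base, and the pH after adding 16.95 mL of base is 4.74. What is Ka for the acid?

16.95 mL is half of the equivalence volume, so this is the half-equivalence point where [HA] = [A^-].
At half-equivalence pH = pKa, so pKa = 4.74.
Ka = 10^(-4.74) = 1.8 x 10^-5.

1.8 x 10^-5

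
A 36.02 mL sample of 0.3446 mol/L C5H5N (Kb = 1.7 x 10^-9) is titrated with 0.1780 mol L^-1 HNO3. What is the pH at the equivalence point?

n(C5H5N) = 0.3446 x 0.03602 = 0.01241 mol; V(HNO3) at equivalence = 0.01241/0.1780 = 0.06973 L.
At equivalence the base is fully converted to C5H5NH+; total volume = 0.1058 L, so [C5H5NH+] = 0.01241/0.1058 = 0.1174 M.
Ka(C5H5NH+) = Kw/Kb = 1.0e-14 / 1.7 x 10^-9 = 5.88e-6.
[H^+] = sqrt(Ka x [C5H5NH+]) = sqrt(5.88e-6 x 0.1174) = 0.000831 M.
pH = -log(0.000831) = 3.08.

3.08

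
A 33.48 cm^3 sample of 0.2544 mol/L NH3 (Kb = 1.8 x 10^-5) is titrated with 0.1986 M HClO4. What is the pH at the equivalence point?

5.10

n(NH3) = 0.2544 x 0.03348 = 0.008517 mol; V(HClO4) at equivalence = 0.008517/0.1986 = 0.04289 L.
At equivalence the base is fully converted to NH4+; total volume = 0.07637 L, so [NH4+] = 0.008517/0.07637 = 0.1115 M.
Ka(NH4+) = Kw/Kb = 1.0e-14 / 1.8 x 10^-5 = 5.56e-10.
[H^+] = sqrt(Ka x [NH4+]) = sqrt(5.56e-10 x 0.1115) = 7.87e-6 M.
pH = -log(7.87e-6) = 5.10.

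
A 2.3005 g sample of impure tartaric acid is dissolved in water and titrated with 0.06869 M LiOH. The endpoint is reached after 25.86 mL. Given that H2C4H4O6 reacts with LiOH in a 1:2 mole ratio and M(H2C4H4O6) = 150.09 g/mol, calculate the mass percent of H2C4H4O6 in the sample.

n(LiOH) = 0.06869 x 0.02586 = 0.001776 mol.
n(H2C4H4O6) = 0.001776 / 2 = 0.0008882 mol.
mass of H2C4H4O6 = 0.0008882 x 150.09 = 0.1333 g.
% purity = 0.1333 / 2.3005 x 100 = 5.79%.

5.79%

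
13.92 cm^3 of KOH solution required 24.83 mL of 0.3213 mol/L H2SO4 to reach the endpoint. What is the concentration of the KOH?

n(H2SO4) delivered = 0.3213 x 0.02483 = 0.007978 mol.
The reaction is 2 KOH + 1 H2SO4, so n(KOH) = 0.007978 x 2/1 = 0.01596 mol.
[KOH] = 0.01596 mol / 0.01392 L = 1.15 M.

1.15 M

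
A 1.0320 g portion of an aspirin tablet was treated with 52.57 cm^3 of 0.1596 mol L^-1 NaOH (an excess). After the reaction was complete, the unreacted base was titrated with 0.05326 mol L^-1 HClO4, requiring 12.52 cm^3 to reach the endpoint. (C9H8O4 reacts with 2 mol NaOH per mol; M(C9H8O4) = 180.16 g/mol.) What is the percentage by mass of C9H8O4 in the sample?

67.4%

Total n(NaOH) added = 0.1596 x 0.05257 = 0.008390 mol.
n(HClO4) used = 0.05326 x 0.01252 = 0.0006668 mol, which equals the excess n(NaOH).
So n(NaOH) consumed by the sample = 0.008390 - 0.0006668 = 0.007723 mol.
n(C9H8O4) = 0.007723 / 2 = 0.003862 mol.
mass C9H8O4 = 0.003862 x 180.16 = 0.6957 g, so %C9H8O4 = 0.6957/1.0320 x 100 = 67.4%.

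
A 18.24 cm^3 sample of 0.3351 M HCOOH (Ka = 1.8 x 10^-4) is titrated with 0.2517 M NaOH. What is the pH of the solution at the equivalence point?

n(HCOOH) = 0.3351 x 0.01824 = 0.006112 mol; V(NaOH) at equivalence = 0.006112/0.2517 = 0.02428 L.
At equivalence all the acid is converted to HCOO-; total volume = 0.01824 + 0.02428 = 0.04252 L, so [HCOO-] = 0.006112/0.04252 = 0.1437 M.
Kb = Kw/Ka = 1.0e-14 / 1.8 x 10^-4 = 5.56e-11.
[OH^-] = sqrt(Kb x [HCOO-]) = sqrt(5.56e-11 x 0.1437) = 2.83e-6 M.
pOH = 5.55, so pH = 14.00 - 5.55 = 8.45.

8.45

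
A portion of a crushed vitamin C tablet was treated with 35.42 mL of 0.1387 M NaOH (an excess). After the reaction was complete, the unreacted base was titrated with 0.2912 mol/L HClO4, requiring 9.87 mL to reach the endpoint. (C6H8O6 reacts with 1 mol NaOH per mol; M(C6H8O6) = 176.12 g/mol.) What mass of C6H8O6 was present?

0.359 g

Total n(NaOH) added = 0.1387 x 0.03542 = 0.004913 mol.
n(HClO4) used = 0.2912 x 0.009870 = 0.002874 mol, which equals the excess n(NaOH).
So n(NaOH) consumed by the sample = 0.004913 - 0.002874 = 0.002039 mol.
n(C6H8O6) = 0.002039 / 1 = 0.002039 mol.
mass = 0.002039 mol x 176.12 g/mol = 0.359 g.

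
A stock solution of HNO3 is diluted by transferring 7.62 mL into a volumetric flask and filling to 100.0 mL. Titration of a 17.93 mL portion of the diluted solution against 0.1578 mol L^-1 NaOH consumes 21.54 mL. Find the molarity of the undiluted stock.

2.49 M

n(NaOH) = 0.1578 x 0.02154 = 0.003399 mol.
n(HNO3) in the aliquot = 0.003399 mol.
[diluted HNO3] = 0.003399 / 0.01793 = 0.1896 M.
Dilution factor = 100.0/7.620 = 13.12, so [stock] = 0.1896 x 13.12 = 2.49 M.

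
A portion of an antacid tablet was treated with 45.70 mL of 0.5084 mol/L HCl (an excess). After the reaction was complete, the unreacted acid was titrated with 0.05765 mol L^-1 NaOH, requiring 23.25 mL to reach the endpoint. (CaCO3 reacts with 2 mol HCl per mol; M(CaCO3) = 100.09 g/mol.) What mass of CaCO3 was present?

1.10 g

Total n(HCl) added = 0.5084 x 0.04570 = 0.02323 mol.
n(NaOH) used = 0.05765 x 0.02325 = 0.001340 mol, which equals the excess n(HCl).
So n(HCl) consumed by the sample = 0.02323 - 0.001340 = 0.02189 mol.
n(CaCO3) = 0.02189 / 2 = 0.01095 mol.
mass = 0.01095 mol x 100.09 g/mol = 1.10 g.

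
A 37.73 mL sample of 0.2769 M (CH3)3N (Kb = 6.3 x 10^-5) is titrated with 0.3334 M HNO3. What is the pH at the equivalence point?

5.31

n((CH3)3N) = 0.2769 x 0.03773 = 0.01045 mol; V(HNO3) at equivalence = 0.01045/0.3334 = 0.03134 L.
At equivalence the base is fully converted to (CH3)3NH+; total volume = 0.06907 L, so [(CH3)3NH+] = 0.01045/0.06907 = 0.1513 M.
Ka((CH3)3NH+) = Kw/Kb = 1.0e-14 / 6.3 x 10^-5 = 1.59e-10.
[H^+] = sqrt(Ka x [(CH3)3NH+]) = sqrt(1.59e-10 x 0.1513) = 4.90e-6 M.
pH = -log(4.90e-6) = 5.31.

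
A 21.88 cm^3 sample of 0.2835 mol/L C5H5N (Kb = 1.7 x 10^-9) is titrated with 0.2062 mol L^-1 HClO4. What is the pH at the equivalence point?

n(C5H5N) = 0.2835 x 0.02188 = 0.006203 mol; V(HClO4) at equivalence = 0.006203/0.2062 = 0.03008 L.
At equivalence the base is fully converted to C5H5NH+; total volume = 0.05196 L, so [C5H5NH+] = 0.006203/0.05196 = 0.1194 M.
Ka(C5H5NH+) = Kw/Kb = 1.0e-14 / 1.7 x 10^-9 = 5.88e-6.
[H^+] = sqrt(Ka x [C5H5NH+]) = sqrt(5.88e-6 x 0.1194) = 0.000838 M.
pH = -log(0.000838) = 3.08.

3.08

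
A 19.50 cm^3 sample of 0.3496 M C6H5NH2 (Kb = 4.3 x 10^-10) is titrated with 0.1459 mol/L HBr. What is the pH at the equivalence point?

n(C6H5NH2) = 0.3496 x 0.01950 = 0.006817 mol; V(HBr) at equivalence = 0.006817/0.1459 = 0.04673 L.
At equivalence the base is fully converted to C6H5NH3+; total volume = 0.06623 L, so [C6H5NH3+] = 0.006817/0.06623 = 0.1029 M.
Ka(C6H5NH3+) = Kw/Kb = 1.0e-14 / 4.3 x 10^-10 = 2.33e-5.
[H^+] = sqrt(Ka x [C6H5NH3+]) = sqrt(2.33e-5 x 0.1029) = 0.00155 M.
pH = -log(0.00155) = 2.81.

2.81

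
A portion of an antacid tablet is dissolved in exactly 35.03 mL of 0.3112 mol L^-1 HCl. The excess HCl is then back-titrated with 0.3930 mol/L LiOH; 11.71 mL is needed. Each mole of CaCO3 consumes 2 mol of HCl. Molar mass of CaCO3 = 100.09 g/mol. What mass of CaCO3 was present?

Total n(HCl) added = 0.3112 x 0.03503 = 0.01090 mol.
n(LiOH) used = 0.3930 x 0.01171 = 0.004602 mol, which equals the excess n(HCl).
So n(HCl) consumed by the sample = 0.01090 - 0.004602 = 0.006299 mol.
n(CaCO3) = 0.006299 / 2 = 0.003150 mol.
mass = 0.003150 mol x 100.09 g/mol = 0.315 g.

0.315 g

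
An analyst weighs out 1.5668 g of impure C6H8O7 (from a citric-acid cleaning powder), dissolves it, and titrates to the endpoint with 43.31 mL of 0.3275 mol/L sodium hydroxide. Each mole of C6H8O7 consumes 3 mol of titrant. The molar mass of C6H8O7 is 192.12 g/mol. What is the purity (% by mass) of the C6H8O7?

n(NaOH) = 0.3275 x 0.04331 = 0.01418 mol.
n(C6H8O7) = 0.01418 / 3 = 0.004728 mol.
mass of C6H8O7 = 0.004728 x 192.12 = 0.9083 g.
% purity = 0.9083 / 1.5668 x 100 = 58.0%.

58.0%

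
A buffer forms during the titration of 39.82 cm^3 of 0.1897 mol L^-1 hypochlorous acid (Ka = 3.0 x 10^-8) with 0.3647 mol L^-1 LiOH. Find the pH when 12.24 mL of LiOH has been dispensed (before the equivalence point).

7.68

Initial n(HClO) = 0.1897 x 0.03982 = 0.007554 mol.
n(LiOH) added = 0.3647 x 0.01224 = 0.004464 mol, converting that many moles of HClO to ClO-.
Remaining n(HClO) = 0.003090 mol; n(ClO-) = 0.004464 mol.
By Henderson-Hasselbalch, pH = pKa + log([A^-]/[HA]) = 7.52 + log(0.004464/0.003090) = 7.52 + (+0.16) = 7.68.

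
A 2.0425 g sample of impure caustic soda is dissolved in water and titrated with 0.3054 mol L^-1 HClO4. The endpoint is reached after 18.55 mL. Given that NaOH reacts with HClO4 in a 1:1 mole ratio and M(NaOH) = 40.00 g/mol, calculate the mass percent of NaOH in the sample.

11.1%

n(HClO4) = 0.3054 x 0.01855 = 0.005665 mol.
n(NaOH) = 0.005665 / 1 = 0.005665 mol.
mass of NaOH = 0.005665 x 40.00 = 0.2266 g.
% purity = 0.2266 / 2.0425 x 100 = 11.1%.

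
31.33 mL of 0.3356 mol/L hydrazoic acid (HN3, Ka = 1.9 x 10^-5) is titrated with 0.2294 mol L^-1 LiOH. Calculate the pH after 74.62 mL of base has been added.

n(acid) = 0.3356 x 0.03133 = 0.01051 mol; n(LiOH) added = 0.2294 x 0.07462 = 0.01712 mol.
Base is in excess by 0.01712 - 0.01051 = 0.006603 mol in a total volume of 0.1060 L.
[OH^-] = 0.006603/0.1060 = 0.06233 M, so pOH = 1.21 and pH = 14.00 - 1.21 = 12.79.

12.79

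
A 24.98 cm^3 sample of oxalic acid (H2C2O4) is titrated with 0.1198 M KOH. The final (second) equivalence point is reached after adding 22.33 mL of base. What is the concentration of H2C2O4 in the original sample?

0.0535 M

n(KOH) = 0.1198 x 0.02233 = 0.002675 mol.
At the final (second) equivalence point, 2 mol OH^- react per mol H2C2O4, so n(H2C2O4) = 0.002675 / 2 = 0.001338 mol.
[H2C2O4] = 0.001338 / 0.02498 L = 0.0535 M.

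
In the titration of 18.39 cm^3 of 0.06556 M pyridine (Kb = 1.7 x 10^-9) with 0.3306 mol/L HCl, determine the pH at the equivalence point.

3.25

n(C5H5N) = 0.06556 x 0.01839 = 0.001206 mol; V(HCl) at equivalence = 0.001206/0.3306 = 0.003647 L.
At equivalence the base is fully converted to C5H5NH+; total volume = 0.02204 L, so [C5H5NH+] = 0.001206/0.02204 = 0.05471 M.
Ka(C5H5NH+) = Kw/Kb = 1.0e-14 / 1.7 x 10^-9 = 5.88e-6.
[H^+] = sqrt(Ka x [C5H5NH+]) = sqrt(5.88e-6 x 0.05471) = 0.000567 M.
pH = -log(0.000567) = 3.25.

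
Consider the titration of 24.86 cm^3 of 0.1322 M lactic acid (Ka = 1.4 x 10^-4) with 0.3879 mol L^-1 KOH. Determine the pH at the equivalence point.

8.42

n(HC3H5O3) = 0.1322 x 0.02486 = 0.003286 mol; V(KOH) at equivalence = 0.003286/0.3879 = 0.008473 L.
At equivalence all the acid is converted to C3H5O3-; total volume = 0.02486 + 0.008473 = 0.03333 L, so [C3H5O3-] = 0.003286/0.03333 = 0.09860 M.
Kb = Kw/Ka = 1.0e-14 / 1.4 x 10^-4 = 7.14e-11.
[OH^-] = sqrt(Kb x [C3H5O3-]) = sqrt(7.14e-11 x 0.09860) = 2.65e-6 M.
pOH = 5.58, so pH = 14.00 - 5.58 = 8.42.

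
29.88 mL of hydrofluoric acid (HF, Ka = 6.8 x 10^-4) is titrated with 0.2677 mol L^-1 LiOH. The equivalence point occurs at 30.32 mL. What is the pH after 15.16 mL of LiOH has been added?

15.16 mL is exactly half the equivalence volume (30.32/2), i.e. the half-equivalence point.
There, n(HA) = n(A^-), so pH = pKa = -log(6.8 x 10^-4) = 3.17.

3.17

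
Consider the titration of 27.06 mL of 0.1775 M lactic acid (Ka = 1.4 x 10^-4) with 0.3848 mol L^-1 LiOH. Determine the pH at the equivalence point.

n(HC3H5O3) = 0.1775 x 0.02706 = 0.004803 mol; V(LiOH) at equivalence = 0.004803/0.3848 = 0.01248 L.
At equivalence all the acid is converted to C3H5O3-; total volume = 0.02706 + 0.01248 = 0.03954 L, so [C3H5O3-] = 0.004803/0.03954 = 0.1215 M.
Kb = Kw/Ka = 1.0e-14 / 1.4 x 10^-4 = 7.14e-11.
[OH^-] = sqrt(Kb x [C3H5O3-]) = sqrt(7.14e-11 x 0.1215) = 2.95e-6 M.
pOH = 5.53, so pH = 14.00 - 5.53 = 8.47.

8.47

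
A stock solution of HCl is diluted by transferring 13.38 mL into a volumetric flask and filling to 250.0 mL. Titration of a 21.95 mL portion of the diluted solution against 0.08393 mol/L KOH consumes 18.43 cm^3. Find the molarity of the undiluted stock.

1.32 M

n(KOH) = 0.08393 x 0.01843 = 0.001547 mol.
n(HCl) in the aliquot = 0.001547 mol.
[diluted HCl] = 0.001547 / 0.02195 = 0.07047 M.
Dilution factor = 250.0/13.38 = 18.68, so [stock] = 0.07047 x 18.68 = 1.32 M.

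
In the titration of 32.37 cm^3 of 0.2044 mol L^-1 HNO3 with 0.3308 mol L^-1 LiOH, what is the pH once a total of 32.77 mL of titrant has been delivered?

12.81

n(acid) = 0.2044 x 0.03237 = 0.006616 mol; n(LiOH) added = 0.3308 x 0.03277 = 0.01084 mol.
Base is in excess by 0.01084 - 0.006616 = 0.004224 mol in a total volume of 0.06514 L.
[OH^-] = 0.004224/0.06514 = 0.06484 M, so pOH = 1.19 and pH = 14.00 - 1.19 = 12.81.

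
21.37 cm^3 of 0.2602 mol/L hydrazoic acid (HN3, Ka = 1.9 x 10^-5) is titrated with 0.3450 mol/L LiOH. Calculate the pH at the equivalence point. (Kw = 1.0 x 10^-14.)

8.95

n(HN3) = 0.2602 x 0.02137 = 0.005560 mol; V(LiOH) at equivalence = 0.005560/0.3450 = 0.01612 L.
At equivalence all the acid is converted to N3-; total volume = 0.02137 + 0.01612 = 0.03749 L, so [N3-] = 0.005560/0.03749 = 0.1483 M.
Kb = Kw/Ka = 1.0e-14 / 1.9 x 10^-5 = 5.26e-10.
[OH^-] = sqrt(Kb x [N3-]) = sqrt(5.26e-10 x 0.1483) = 8.84e-6 M.
pOH = 5.05, so pH = 14.00 - 5.05 = 8.95.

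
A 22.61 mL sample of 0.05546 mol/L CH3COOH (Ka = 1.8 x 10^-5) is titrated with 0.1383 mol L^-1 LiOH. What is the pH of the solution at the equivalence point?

n(CH3COOH) = 0.05546 x 0.02261 = 0.001254 mol; V(LiOH) at equivalence = 0.001254/0.1383 = 0.009067 L.
At equivalence all the acid is converted to CH3COO-; total volume = 0.02261 + 0.009067 = 0.03168 L, so [CH3COO-] = 0.001254/0.03168 = 0.03959 M.
Kb = Kw/Ka = 1.0e-14 / 1.8 x 10^-5 = 5.56e-10.
[OH^-] = sqrt(Kb x [CH3COO-]) = sqrt(5.56e-10 x 0.03959) = 4.69e-6 M.
pOH = 5.33, so pH = 14.00 - 5.33 = 8.67.

8.67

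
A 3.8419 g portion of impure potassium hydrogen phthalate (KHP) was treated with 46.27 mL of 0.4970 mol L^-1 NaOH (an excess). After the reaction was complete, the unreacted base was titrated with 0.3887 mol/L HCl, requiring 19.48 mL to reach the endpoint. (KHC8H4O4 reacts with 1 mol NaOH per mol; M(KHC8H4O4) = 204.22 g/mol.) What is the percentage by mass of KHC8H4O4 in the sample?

82.0%

Total n(NaOH) added = 0.4970 x 0.04627 = 0.02300 mol.
n(HCl) used = 0.3887 x 0.01948 = 0.007572 mol, which equals the excess n(NaOH).
So n(NaOH) consumed by the sample = 0.02300 - 0.007572 = 0.01542 mol.
n(KHC8H4O4) = 0.01542 / 1 = 0.01542 mol.
mass KHC8H4O4 = 0.01542 x 204.22 = 3.150 g, so %KHC8H4O4 = 3.150/3.8419 x 100 = 82.0%.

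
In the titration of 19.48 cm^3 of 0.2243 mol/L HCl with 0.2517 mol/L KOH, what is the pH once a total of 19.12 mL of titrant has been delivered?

12.06

n(acid) = 0.2243 x 0.01948 = 0.004369 mol; n(KOH) added = 0.2517 x 0.01912 = 0.004813 mol.
Base is in excess by 0.004813 - 0.004369 = 0.0004431 mol in a total volume of 0.03860 L.
[OH^-] = 0.0004431/0.03860 = 0.01148 M, so pOH = 1.94 and pH = 14.00 - 1.94 = 12.06.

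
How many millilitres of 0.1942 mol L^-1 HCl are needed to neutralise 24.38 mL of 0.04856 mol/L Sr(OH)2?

12.2 mL

n(Sr(OH)2) = 0.04856 mol/L x 0.02438 L = 0.001184 mol.
The neutralisation is 1 Sr(OH)2 : 2 HCl, so n(HCl) = 0.001184 x 2/1 = 0.002368 mol.
V(HCl) = 0.002368 / 0.1942 = 0.01219 L = 12.2 mL.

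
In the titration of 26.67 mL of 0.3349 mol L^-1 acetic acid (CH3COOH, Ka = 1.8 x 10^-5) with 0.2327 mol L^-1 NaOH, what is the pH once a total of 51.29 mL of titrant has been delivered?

n(acid) = 0.3349 x 0.02667 = 0.008932 mol; n(NaOH) added = 0.2327 x 0.05129 = 0.01194 mol.
Base is in excess by 0.01194 - 0.008932 = 0.003003 mol in a total volume of 0.07796 L.
[OH^-] = 0.003003/0.07796 = 0.03852 M, so pOH = 1.41 and pH = 14.00 - 1.41 = 12.59.

12.59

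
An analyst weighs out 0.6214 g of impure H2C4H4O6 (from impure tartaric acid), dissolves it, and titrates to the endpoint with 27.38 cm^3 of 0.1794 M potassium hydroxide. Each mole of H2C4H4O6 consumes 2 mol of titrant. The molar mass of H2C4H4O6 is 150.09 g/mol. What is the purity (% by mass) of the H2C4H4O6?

59.3%

n(KOH) = 0.1794 x 0.02738 = 0.004912 mol.
n(H2C4H4O6) = 0.004912 / 2 = 0.002456 mol.
mass of H2C4H4O6 = 0.002456 x 150.09 = 0.3686 g.
% purity = 0.3686 / 0.6214 x 100 = 59.3%.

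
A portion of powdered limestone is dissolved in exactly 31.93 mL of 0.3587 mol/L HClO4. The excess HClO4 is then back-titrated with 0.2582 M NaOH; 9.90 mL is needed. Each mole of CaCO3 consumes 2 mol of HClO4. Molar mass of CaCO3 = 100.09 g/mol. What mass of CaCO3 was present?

0.445 g

Total n(HClO4) added = 0.3587 x 0.03193 = 0.01145 mol.
n(NaOH) used = 0.2582 x 0.009900 = 0.002556 mol, which equals the excess n(HClO4).
So n(HClO4) consumed by the sample = 0.01145 - 0.002556 = 0.008897 mol.
n(CaCO3) = 0.008897 / 2 = 0.004449 mol.
mass = 0.004449 mol x 100.09 g/mol = 0.445 g.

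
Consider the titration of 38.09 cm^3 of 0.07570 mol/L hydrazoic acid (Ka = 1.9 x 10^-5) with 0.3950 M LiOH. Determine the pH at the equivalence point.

n(HN3) = 0.07570 x 0.03809 = 0.002883 mol; V(LiOH) at equivalence = 0.002883/0.3950 = 0.007300 L.
At equivalence all the acid is converted to N3-; total volume = 0.03809 + 0.007300 = 0.04539 L, so [N3-] = 0.002883/0.04539 = 0.06353 M.
Kb = Kw/Ka = 1.0e-14 / 1.9 x 10^-5 = 5.26e-10.
[OH^-] = sqrt(Kb x [N3-]) = sqrt(5.26e-10 x 0.06353) = 5.78e-6 M.
pOH = 5.24, so pH = 14.00 - 5.24 = 8.76.

8.76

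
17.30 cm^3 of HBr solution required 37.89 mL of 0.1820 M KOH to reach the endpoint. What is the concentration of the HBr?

n(KOH) delivered = 0.1820 x 0.03789 = 0.006896 mol.
For a 1:1 reaction, n(HBr) = 0.006896 mol.
[HBr] = 0.006896 mol / 0.01730 L = 0.399 M.

0.399 M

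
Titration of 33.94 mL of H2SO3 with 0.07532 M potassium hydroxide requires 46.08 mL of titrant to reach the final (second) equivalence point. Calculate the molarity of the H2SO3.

n(KOH) = 0.07532 x 0.04608 = 0.003471 mol.
At the final (second) equivalence point, 2 mol OH^- react per mol H2SO3, so n(H2SO3) = 0.003471 / 2 = 0.001735 mol.
[H2SO3] = 0.001735 / 0.03394 L = 0.0511 M.

0.0511 M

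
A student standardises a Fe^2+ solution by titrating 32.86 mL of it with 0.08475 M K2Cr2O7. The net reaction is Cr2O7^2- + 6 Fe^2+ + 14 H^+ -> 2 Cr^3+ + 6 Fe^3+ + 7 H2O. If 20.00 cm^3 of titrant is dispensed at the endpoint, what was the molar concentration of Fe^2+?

n(K2Cr2O7) = 0.08475 x 0.02000 = 0.001695 mol.
From the balanced equation, 1 mol K2Cr2O7 reacts with 6 mol Fe^2+, so n(Fe^2+) = 0.001695 x 6/1 = 0.01017 mol.
[Fe^2+] = 0.01017 / 0.03286 L = 0.309 M.

0.309 M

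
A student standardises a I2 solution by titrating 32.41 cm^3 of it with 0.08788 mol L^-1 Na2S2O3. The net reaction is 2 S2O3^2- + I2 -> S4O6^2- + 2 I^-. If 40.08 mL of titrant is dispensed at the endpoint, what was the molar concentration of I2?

n(Na2S2O3) = 0.08788 x 0.04008 = 0.003522 mol.
From the balanced equation, 2 mol Na2S2O3 reacts with 1 mol I2, so n(I2) = 0.003522 x 1/2 = 0.001761 mol.
[I2] = 0.001761 / 0.03241 L = 0.0543 M.

0.0543 M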